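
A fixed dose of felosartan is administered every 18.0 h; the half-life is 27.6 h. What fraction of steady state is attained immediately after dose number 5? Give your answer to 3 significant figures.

k = ln 2 / 27.6 = 0.02511 h⁻¹
f_n = 1 − e^(−nkτ) = 1 − e^(−5 × 0.02511 × 18.0) = 1 − e^(−2.260) = 1 − 0.1043 ≈ 0.896

0.896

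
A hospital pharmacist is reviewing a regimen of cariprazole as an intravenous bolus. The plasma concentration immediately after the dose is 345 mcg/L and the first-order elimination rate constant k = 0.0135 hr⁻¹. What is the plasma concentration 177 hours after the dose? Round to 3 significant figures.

C(t) = C₀ e^(−kt) = 345 × e^(−0.01350 × 177) = 345 × e^(−2.389) = 345 × 0.09168 ≈ 31.6 mcg/L

31.6 mcg/L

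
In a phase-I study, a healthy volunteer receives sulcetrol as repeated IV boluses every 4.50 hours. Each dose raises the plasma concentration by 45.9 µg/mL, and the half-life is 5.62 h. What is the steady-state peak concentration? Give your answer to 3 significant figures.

k = ln 2 / 5.62 = 0.1233 h⁻¹
Fraction remaining after one interval: e^(−kτ) = e^(−0.1233 × 4.50) = 0.5741
R = 1 / (1 − 0.5741) = 2.348
Css,max = 45.9 × 2.348 ≈ 108 µg/mL

108 µg/mL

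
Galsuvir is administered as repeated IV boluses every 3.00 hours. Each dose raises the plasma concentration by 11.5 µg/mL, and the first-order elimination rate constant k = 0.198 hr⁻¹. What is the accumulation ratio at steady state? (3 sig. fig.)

Fraction remaining after one interval: e^(−kτ) = e^(−0.1980 × 3.00) = 0.5521
R = 1 / (1 − 0.5521) = 1 / 0.4479 ≈ 2.23

2.23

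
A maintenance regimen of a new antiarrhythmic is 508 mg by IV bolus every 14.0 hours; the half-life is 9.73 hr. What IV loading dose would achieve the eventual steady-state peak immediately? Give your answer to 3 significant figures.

k = ln 2 / 9.73 = 0.07124 hr⁻¹
Accumulation ratio R = 1 / (1 − e^(−kτ)) = 1 / (1 − e^(−0.07124×14.0)) = 1 / (1 − 0.3689) = 1.584
Loading dose = maintenance dose × R = 508 × 1.584 ≈ 805 mg

805 mg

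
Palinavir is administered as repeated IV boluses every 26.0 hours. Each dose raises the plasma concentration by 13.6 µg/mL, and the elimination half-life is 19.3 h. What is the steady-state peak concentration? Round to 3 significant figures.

22.4 µg/mL

k = ln 2 / 19.3 = 0.03591 h⁻¹
Fraction remaining after one interval: e^(−kτ) = e^(−0.03591 × 26.0) = 0.3931
R = 1 / (1 − 0.3931) = 1.648
Css,max = 13.6 × 1.648 ≈ 22.4 µg/mL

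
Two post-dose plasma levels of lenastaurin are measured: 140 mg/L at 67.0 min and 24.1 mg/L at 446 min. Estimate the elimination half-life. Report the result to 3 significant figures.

k = ln(C₁/C₂) / (t₂ − t₁) = ln(140/24.1) / (446 − 67.0)
  = 1.759 / 379.0 = 0.004642 min⁻¹
t½ = ln 2 / k = ln 2 / 0.004642 ≈ 149 minutes

149 minutes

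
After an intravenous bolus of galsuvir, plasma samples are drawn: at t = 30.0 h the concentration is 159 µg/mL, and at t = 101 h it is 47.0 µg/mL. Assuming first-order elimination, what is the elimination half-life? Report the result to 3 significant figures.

k = ln(C₁/C₂) / (t₂ − t₁) = ln(159/47.0) / (101 − 30.0)
  = 1.219 / 71.00 = 0.01717 h⁻¹
t½ = ln 2 / k = ln 2 / 0.01717 ≈ 40.4 hours

40.4 hours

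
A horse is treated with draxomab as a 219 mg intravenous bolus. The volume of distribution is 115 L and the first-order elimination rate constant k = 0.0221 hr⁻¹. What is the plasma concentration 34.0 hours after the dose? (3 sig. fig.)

C₀ = dose / V = 219 / 115 = 1.904 mg/L
C(t) = C₀ e^(−kt) = 1.904 × e^(−0.02210 × 34.0) = 1.904 × e^(−0.7514) = 1.904 × 0.4717 ≈ 0.898 mg/L

0.898 mg/L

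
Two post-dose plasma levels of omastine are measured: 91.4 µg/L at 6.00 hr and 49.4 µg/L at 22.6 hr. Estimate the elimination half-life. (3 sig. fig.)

18.7 hours

k = ln(C₁/C₂) / (t₂ − t₁) = ln(91.4/49.4) / (22.6 − 6.00)
  = 0.6153 / 16.60 = 0.03707 hr⁻¹
t½ = ln 2 / k = ln 2 / 0.03707 ≈ 18.7 hours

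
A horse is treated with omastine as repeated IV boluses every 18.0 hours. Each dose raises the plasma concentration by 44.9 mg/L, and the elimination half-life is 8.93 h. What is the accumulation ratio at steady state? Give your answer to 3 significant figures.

1.33

k = ln 2 / 8.93 = 0.07762 h⁻¹
Fraction remaining after one interval: e^(−kτ) = e^(−0.07762 × 18.0) = 0.2473
R = 1 / (1 − 0.2473) = 1 / 0.7527 ≈ 1.33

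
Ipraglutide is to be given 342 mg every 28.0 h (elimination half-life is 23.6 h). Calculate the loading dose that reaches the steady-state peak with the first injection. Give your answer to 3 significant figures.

610 mg

k = ln 2 / 23.6 = 0.02937 h⁻¹
Accumulation ratio R = 1 / (1 − e^(−kτ)) = 1 / (1 − e^(−0.02937×28.0)) = 1 / (1 − 0.4394) = 1.784
Loading dose = maintenance dose × R = 342 × 1.784 ≈ 610 mg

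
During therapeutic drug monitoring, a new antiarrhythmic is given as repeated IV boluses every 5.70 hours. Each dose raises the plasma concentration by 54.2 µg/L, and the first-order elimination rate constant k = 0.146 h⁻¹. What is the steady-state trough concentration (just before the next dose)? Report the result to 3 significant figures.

Fraction remaining after one interval: e^(−kτ) = e^(−0.1460 × 5.70) = 0.4351
R = 1 / (1 − 0.4351) = 1.770
Css,max = 54.2 × 1.770 = 95.94 µg/L
Css,min = Css,max × e^(−kτ) = 95.94 × 0.4351 ≈ 41.7 µg/L

41.7 µg/L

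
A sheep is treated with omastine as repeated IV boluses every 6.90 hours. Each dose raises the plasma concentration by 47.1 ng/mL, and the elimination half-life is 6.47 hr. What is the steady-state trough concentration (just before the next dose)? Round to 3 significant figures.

k = ln 2 / 6.47 = 0.1071 hr⁻¹
Fraction remaining after one interval: e^(−kτ) = e^(−0.1071 × 6.90) = 0.4775
R = 1 / (1 − 0.4775) = 1.914
Css,max = 47.1 × 1.914 = 90.14 ng/mL
Css,min = Css,max × e^(−kτ) = 90.14 × 0.4775 ≈ 43.0 ng/mL

43.0 ng/mL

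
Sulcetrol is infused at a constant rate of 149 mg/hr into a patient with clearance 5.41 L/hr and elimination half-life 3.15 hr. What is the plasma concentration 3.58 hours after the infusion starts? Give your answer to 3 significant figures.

15.0 mg/L

Css = rate / CL = 149 / 5.41 = 27.54 mg/L
k = ln 2 / 3.15 = 0.2200 hr⁻¹
C(t) = Css (1 − e^(−kt)) = 27.54 × (1 − e^(−0.7878)) = 27.54 × 0.5451 ≈ 15.0 mg/L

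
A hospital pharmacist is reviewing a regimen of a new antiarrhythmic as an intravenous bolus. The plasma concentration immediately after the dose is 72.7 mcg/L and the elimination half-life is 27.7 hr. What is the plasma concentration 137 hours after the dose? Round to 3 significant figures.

2.36 mcg/L

k = ln 2 / 27.7 = 0.02502 hr⁻¹
C(t) = C₀ e^(−kt) = 72.7 × e^(−0.02502 × 137) = 72.7 × e^(−3.428) = 72.7 × 0.03245 ≈ 2.36 mcg/L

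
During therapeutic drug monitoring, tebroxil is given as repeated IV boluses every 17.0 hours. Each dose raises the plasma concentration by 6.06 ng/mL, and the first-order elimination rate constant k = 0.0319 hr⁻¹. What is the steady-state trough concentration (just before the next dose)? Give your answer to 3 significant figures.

8.42 ng/mL

Fraction remaining after one interval: e^(−kτ) = e^(−0.03190 × 17.0) = 0.5814
R = 1 / (1 − 0.5814) = 2.389
Css,max = 6.06 × 2.389 = 14.48 ng/mL
Css,min = Css,max × e^(−kτ) = 14.48 × 0.5814 ≈ 8.42 ng/mL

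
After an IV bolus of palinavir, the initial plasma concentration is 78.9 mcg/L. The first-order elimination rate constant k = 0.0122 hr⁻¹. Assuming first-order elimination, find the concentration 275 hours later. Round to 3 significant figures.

C(t) = C₀ e^(−kt) = 78.9 × e^(−0.01220 × 275) = 78.9 × e^(−3.355) = 78.9 × 0.03491 ≈ 2.75 mcg/L

2.75 mcg/L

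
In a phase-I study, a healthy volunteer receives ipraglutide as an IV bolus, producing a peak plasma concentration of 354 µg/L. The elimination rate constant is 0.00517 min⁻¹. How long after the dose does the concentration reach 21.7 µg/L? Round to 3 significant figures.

540 minutes

C(t) = C₀ e^(−kt)  ⇒  t = ln(C₀/C) / k
t = ln(354/21.7) / 0.005170 = 2.792 / 0.005170 ≈ 540 minutes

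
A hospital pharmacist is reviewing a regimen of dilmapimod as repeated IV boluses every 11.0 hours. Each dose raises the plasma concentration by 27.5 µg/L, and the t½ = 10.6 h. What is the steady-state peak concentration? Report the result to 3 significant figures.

k = ln 2 / 10.6 = 0.06539 h⁻¹
Fraction remaining after one interval: e^(−kτ) = e^(−0.06539 × 11.0) = 0.4871
R = 1 / (1 − 0.4871) = 1.950
Css,max = 27.5 × 1.950 ≈ 53.6 µg/L

53.6 µg/L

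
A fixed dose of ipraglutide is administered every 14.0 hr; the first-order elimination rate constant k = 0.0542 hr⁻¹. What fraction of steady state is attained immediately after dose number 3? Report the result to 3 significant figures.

f_n = 1 − e^(−nkτ) = 1 − e^(−3 × 0.05420 × 14.0) = 1 − e^(−2.276) = 1 − 0.1027 ≈ 0.897

0.897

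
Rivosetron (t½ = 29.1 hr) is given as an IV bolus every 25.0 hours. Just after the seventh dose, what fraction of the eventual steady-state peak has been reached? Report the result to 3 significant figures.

k = ln 2 / 29.1 = 0.02382 hr⁻¹
f_n = 1 − e^(−nkτ) = 1 − e^(−7 × 0.02382 × 25.0) = 1 − e^(−4.168) = 1 − 0.01548 ≈ 0.985

0.985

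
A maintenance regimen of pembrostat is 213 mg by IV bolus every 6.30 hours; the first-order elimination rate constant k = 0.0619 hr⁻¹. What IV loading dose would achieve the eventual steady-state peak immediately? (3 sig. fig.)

660 mg

Accumulation ratio R = 1 / (1 − e^(−kτ)) = 1 / (1 − e^(−0.06190×6.30)) = 1 / (1 − 0.6771) = 3.097
Loading dose = maintenance dose × R = 213 × 3.097 ≈ 660 mg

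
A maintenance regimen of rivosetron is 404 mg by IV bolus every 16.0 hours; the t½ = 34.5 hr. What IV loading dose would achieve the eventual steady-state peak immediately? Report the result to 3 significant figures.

k = ln 2 / 34.5 = 0.02009 hr⁻¹
Accumulation ratio R = 1 / (1 − e^(−kτ)) = 1 / (1 − e^(−0.02009×16.0)) = 1 / (1 − 0.7251) = 3.638
Loading dose = maintenance dose × R = 404 × 3.638 ≈ 1470 mg

1470 mg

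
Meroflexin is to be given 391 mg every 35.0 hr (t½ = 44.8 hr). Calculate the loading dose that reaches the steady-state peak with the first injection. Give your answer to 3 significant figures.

k = ln 2 / 44.8 = 0.01547 hr⁻¹
Accumulation ratio R = 1 / (1 − e^(−kτ)) = 1 / (1 − e^(−0.01547×35.0)) = 1 / (1 − 0.5819) = 2.392
Loading dose = maintenance dose × R = 391 × 2.392 ≈ 935 mg

935 mg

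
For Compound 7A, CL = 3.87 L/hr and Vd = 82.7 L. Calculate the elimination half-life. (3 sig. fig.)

14.8 hours

k = CL / V = 3.87 / 82.7 = 0.04680 hr⁻¹
t½ = ln 2 / k = ln 2 / 0.04680 ≈ 14.8 hours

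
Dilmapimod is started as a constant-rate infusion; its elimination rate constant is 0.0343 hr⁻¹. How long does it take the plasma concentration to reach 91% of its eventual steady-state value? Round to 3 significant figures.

70.2 hours

f = 1 − e^(−kt)  ⇒  t = −ln(1 − f) / k
t = −ln(1 − 0.91) / 0.03430 = 2.408 / 0.03430 ≈ 70.2 hours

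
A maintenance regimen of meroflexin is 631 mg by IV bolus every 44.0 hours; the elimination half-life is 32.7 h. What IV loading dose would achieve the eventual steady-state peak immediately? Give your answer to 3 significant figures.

k = ln 2 / 32.7 = 0.02120 h⁻¹
Accumulation ratio R = 1 / (1 − e^(−kτ)) = 1 / (1 − e^(−0.02120×44.0)) = 1 / (1 − 0.3935) = 1.649
Loading dose = maintenance dose × R = 631 × 1.649 ≈ 1040 mg

1040 mg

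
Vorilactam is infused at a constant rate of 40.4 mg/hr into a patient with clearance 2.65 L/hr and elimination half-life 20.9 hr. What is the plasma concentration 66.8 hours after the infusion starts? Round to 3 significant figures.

Css = rate / CL = 40.4 / 2.65 = 15.25 mg/L
k = ln 2 / 20.9 = 0.03316 hr⁻¹
C(t) = Css (1 − e^(−kt)) = 15.25 × (1 − e^(−2.215)) = 15.25 × 0.8909 ≈ 13.6 mg/L

13.6 mg/L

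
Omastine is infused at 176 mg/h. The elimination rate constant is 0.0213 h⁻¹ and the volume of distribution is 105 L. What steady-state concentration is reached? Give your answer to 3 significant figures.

CL = k · V = 0.0213 × 105 = 2.236 L/h
Css = rate / CL = 176 / 2.236 ≈ 78.7 mg/L

78.7 mg/L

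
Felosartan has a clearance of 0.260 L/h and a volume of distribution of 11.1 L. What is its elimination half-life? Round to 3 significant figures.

29.6 hours

k = CL / V = 0.260 / 11.1 = 0.02342 h⁻¹
t½ = ln 2 / k = ln 2 / 0.02342 ≈ 29.6 hours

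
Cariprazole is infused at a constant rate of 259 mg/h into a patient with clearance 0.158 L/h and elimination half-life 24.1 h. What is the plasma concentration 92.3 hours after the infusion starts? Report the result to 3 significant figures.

1520 µg/mL

Css = rate / CL = 259 / 0.158 = 1639 µg/mL
k = ln 2 / 24.1 = 0.02876 h⁻¹
C(t) = Css (1 − e^(−kt)) = 1639 × (1 − e^(−2.655)) = 1639 × 0.9297 ≈ 1520 µg/mL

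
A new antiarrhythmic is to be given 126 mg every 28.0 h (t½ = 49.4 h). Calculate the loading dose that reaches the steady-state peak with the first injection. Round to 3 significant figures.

388 mg

k = ln 2 / 49.4 = 0.01403 h⁻¹
Accumulation ratio R = 1 / (1 − e^(−kτ)) = 1 / (1 − e^(−0.01403×28.0)) = 1 / (1 − 0.6751) = 3.078
Loading dose = maintenance dose × R = 126 × 3.078 ≈ 388 mg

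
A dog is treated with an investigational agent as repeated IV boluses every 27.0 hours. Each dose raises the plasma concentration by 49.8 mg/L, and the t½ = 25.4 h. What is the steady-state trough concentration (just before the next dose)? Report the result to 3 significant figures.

k = ln 2 / 25.4 = 0.02729 h⁻¹
Fraction remaining after one interval: e^(−kτ) = e^(−0.02729 × 27.0) = 0.4786
R = 1 / (1 − 0.4786) = 1.918
Css,max = 49.8 × 1.918 = 95.52 mg/L
Css,min = Css,max × e^(−kτ) = 95.52 × 0.4786 ≈ 45.7 mg/L

45.7 mg/L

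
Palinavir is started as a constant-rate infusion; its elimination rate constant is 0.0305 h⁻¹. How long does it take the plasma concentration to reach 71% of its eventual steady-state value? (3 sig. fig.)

40.6 hours

f = 1 − e^(−kt)  ⇒  t = −ln(1 − f) / k
t = −ln(1 − 0.71) / 0.03050 = 1.238 / 0.03050 ≈ 40.6 hours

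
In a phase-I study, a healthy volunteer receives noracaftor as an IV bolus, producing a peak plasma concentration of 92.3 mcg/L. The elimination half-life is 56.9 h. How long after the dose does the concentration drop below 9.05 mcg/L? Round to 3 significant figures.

191 hours

k = ln 2 / 56.9 = 0.01218 h⁻¹
C(t) = C₀ e^(−kt)  ⇒  t = ln(C₀/C) / k
t = ln(92.3/9.05) / 0.01218 = 2.322 / 0.01218 ≈ 191 hours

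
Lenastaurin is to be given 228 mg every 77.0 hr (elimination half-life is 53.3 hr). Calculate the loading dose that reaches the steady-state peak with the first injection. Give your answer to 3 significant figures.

k = ln 2 / 53.3 = 0.01300 hr⁻¹
Accumulation ratio R = 1 / (1 − e^(−kτ)) = 1 / (1 − e^(−0.01300×77.0)) = 1 / (1 − 0.3674) = 1.581
Loading dose = maintenance dose × R = 228 × 1.581 ≈ 360 mg

360 mg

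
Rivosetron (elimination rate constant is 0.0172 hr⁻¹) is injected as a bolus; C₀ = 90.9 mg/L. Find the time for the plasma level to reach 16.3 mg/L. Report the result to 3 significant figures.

C(t) = C₀ e^(−kt)  ⇒  t = ln(C₀/C) / k
t = ln(90.9/16.3) / 0.01720 = 1.719 / 0.01720 ≈ 99.9 hours

99.9 hours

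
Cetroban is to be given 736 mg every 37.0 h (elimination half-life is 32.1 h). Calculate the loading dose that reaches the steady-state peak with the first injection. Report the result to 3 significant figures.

1340 mg

k = ln 2 / 32.1 = 0.02159 h⁻¹
Accumulation ratio R = 1 / (1 − e^(−kτ)) = 1 / (1 − e^(−0.02159×37.0)) = 1 / (1 − 0.4498) = 1.818
Loading dose = maintenance dose × R = 736 × 1.818 ≈ 1340 mg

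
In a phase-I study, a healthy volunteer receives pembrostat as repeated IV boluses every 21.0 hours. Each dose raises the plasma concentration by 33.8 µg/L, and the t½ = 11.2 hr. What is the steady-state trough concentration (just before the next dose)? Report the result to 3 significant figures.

12.7 µg/L

k = ln 2 / 11.2 = 0.06189 hr⁻¹
Fraction remaining after one interval: e^(−kτ) = e^(−0.06189 × 21.0) = 0.2726
R = 1 / (1 − 0.2726) = 1.375
Css,max = 33.8 × 1.375 = 46.47 µg/L
Css,min = Css,max × e^(−kτ) = 46.47 × 0.2726 ≈ 12.7 µg/L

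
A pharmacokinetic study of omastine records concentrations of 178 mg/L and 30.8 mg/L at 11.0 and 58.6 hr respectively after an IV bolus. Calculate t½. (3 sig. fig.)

18.8 hours

k = ln(C₁/C₂) / (t₂ − t₁) = ln(178/30.8) / (58.6 − 11.0)
  = 1.754 / 47.60 = 0.03685 hr⁻¹
t½ = ln 2 / k = ln 2 / 0.03685 ≈ 18.8 hours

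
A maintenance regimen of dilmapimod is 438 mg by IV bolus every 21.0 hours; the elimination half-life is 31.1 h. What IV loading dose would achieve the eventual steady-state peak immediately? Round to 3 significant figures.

k = ln 2 / 31.1 = 0.02229 h⁻¹
Accumulation ratio R = 1 / (1 − e^(−kτ)) = 1 / (1 − e^(−0.02229×21.0)) = 1 / (1 − 0.6262) = 2.675
Loading dose = maintenance dose × R = 438 × 2.675 ≈ 1170 mg

1170 mg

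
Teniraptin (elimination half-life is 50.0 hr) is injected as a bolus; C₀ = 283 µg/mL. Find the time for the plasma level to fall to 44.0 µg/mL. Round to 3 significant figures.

134 hours

k = ln 2 / 50.0 = 0.01386 hr⁻¹
C(t) = C₀ e^(−kt)  ⇒  t = ln(C₀/C) / k
t = ln(283/44.0) / 0.01386 = 1.861 / 0.01386 ≈ 134 hours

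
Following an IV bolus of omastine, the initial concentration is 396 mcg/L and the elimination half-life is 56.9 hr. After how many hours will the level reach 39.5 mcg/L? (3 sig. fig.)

189 hours

k = ln 2 / 56.9 = 0.01218 hr⁻¹
C(t) = C₀ e^(−kt)  ⇒  t = ln(C₀/C) / k
t = ln(396/39.5) / 0.01218 = 2.305 / 0.01218 ≈ 189 hours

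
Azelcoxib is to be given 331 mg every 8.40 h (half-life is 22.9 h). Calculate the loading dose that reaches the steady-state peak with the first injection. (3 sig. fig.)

k = ln 2 / 22.9 = 0.03027 h⁻¹
Accumulation ratio R = 1 / (1 − e^(−kτ)) = 1 / (1 − e^(−0.03027×8.40)) = 1 / (1 − 0.7755) = 4.454
Loading dose = maintenance dose × R = 331 × 4.454 ≈ 1470 mg

1470 mg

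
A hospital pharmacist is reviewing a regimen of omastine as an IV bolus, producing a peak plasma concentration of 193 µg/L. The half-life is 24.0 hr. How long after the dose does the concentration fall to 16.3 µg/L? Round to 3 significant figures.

85.6 hours

k = ln 2 / 24.0 = 0.02888 hr⁻¹
C(t) = C₀ e^(−kt)  ⇒  t = ln(C₀/C) / k
t = ln(193/16.3) / 0.02888 = 2.472 / 0.02888 ≈ 85.6 hours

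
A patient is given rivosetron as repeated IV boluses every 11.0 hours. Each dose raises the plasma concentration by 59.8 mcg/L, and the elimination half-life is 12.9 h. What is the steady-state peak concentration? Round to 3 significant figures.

134 mcg/L

k = ln 2 / 12.9 = 0.05373 h⁻¹
Fraction remaining after one interval: e^(−kτ) = e^(−0.05373 × 11.0) = 0.5537
R = 1 / (1 − 0.5537) = 2.241
Css,max = 59.8 × 2.241 ≈ 134 mcg/L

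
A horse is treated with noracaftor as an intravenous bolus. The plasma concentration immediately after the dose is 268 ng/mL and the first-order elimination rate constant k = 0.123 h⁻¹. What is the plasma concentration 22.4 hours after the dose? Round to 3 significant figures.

17.0 ng/mL

C(t) = C₀ e^(−kt) = 268 × e^(−0.1230 × 22.4) = 268 × e^(−2.755) = 268 × 0.06360 ≈ 17.0 ng/mL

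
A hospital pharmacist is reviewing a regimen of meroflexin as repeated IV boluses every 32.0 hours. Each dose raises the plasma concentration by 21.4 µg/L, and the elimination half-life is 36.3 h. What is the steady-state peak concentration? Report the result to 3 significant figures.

46.8 µg/L

k = ln 2 / 36.3 = 0.01909 h⁻¹
Fraction remaining after one interval: e^(−kτ) = e^(−0.01909 × 32.0) = 0.5428
R = 1 / (1 − 0.5428) = 2.187
Css,max = 21.4 × 2.187 ≈ 46.8 µg/L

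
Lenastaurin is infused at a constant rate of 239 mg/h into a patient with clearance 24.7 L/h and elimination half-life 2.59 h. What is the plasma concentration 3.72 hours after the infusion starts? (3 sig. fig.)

6.10 mg/L

Css = rate / CL = 239 / 24.7 = 9.676 mg/L
k = ln 2 / 2.59 = 0.2676 h⁻¹
C(t) = Css (1 − e^(−kt)) = 9.676 × (1 − e^(−0.9956)) = 9.676 × 0.6305 ≈ 6.10 mg/L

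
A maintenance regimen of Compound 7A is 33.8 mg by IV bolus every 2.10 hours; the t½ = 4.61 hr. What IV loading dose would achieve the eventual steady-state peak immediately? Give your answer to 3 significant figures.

125 mg

k = ln 2 / 4.61 = 0.1504 hr⁻¹
Accumulation ratio R = 1 / (1 − e^(−kτ)) = 1 / (1 − e^(−0.1504×2.10)) = 1 / (1 − 0.7292) = 3.693
Loading dose = maintenance dose × R = 33.8 × 3.693 ≈ 125 mg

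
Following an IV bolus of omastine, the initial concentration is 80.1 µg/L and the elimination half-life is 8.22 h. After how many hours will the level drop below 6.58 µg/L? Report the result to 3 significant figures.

k = ln 2 / 8.22 = 0.08432 h⁻¹
C(t) = C₀ e^(−kt)  ⇒  t = ln(C₀/C) / k
t = ln(80.1/6.58) / 0.08432 = 2.499 / 0.08432 ≈ 29.6 hours

29.6 hours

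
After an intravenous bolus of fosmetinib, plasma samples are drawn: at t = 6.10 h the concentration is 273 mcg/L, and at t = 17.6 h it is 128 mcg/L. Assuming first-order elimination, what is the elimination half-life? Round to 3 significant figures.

10.5 hours

k = ln(C₁/C₂) / (t₂ − t₁) = ln(273/128) / (17.6 − 6.10)
  = 0.7574 / 11.50 = 0.06586 h⁻¹
t½ = ln 2 / k = ln 2 / 0.06586 ≈ 10.5 hours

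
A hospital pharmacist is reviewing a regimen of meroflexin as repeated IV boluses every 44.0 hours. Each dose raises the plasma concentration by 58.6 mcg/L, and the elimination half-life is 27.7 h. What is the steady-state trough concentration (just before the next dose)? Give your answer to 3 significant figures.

29.2 mcg/L

k = ln 2 / 27.7 = 0.02502 h⁻¹
Fraction remaining after one interval: e^(−kτ) = e^(−0.02502 × 44.0) = 0.3325
R = 1 / (1 − 0.3325) = 1.498
Css,max = 58.6 × 1.498 = 87.79 mcg/L
Css,min = Css,max × e^(−kτ) = 87.79 × 0.3325 ≈ 29.2 mcg/L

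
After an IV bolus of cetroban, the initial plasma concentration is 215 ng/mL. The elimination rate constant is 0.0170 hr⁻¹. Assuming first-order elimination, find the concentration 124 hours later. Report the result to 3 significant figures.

C(t) = C₀ e^(−kt) = 215 × e^(−0.01700 × 124) = 215 × e^(−2.108) = 215 × 0.1215 ≈ 26.1 ng/mL

26.1 ng/mL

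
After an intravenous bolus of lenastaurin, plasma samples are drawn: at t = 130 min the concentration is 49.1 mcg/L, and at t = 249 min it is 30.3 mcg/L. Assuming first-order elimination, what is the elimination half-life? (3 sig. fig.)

171 minutes

k = ln(C₁/C₂) / (t₂ − t₁) = ln(49.1/30.3) / (249 − 130)
  = 0.4827 / 119.0 = 0.004056 min⁻¹
t½ = ln 2 / k = ln 2 / 0.004056 ≈ 171 minutes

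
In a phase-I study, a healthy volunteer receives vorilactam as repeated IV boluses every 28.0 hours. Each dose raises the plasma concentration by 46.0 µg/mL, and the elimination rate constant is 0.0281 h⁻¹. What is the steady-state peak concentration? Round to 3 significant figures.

Fraction remaining after one interval: e^(−kτ) = e^(−0.02810 × 28.0) = 0.4553
R = 1 / (1 − 0.4553) = 1.836
Css,max = 46.0 × 1.836 ≈ 84.5 µg/mL

84.5 µg/mL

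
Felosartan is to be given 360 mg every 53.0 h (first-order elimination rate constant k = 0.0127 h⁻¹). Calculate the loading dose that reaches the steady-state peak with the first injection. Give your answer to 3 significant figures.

Accumulation ratio R = 1 / (1 − e^(−kτ)) = 1 / (1 − e^(−0.01270×53.0)) = 1 / (1 − 0.5101) = 2.041
Loading dose = maintenance dose × R = 360 × 2.041 ≈ 735 mg

735 mg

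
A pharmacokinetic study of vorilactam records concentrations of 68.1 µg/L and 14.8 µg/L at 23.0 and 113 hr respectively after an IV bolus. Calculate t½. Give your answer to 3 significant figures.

40.9 hours

k = ln(C₁/C₂) / (t₂ − t₁) = ln(68.1/14.8) / (113 − 23.0)
  = 1.526 / 90.00 = 0.01696 hr⁻¹
t½ = ln 2 / k = ln 2 / 0.01696 ≈ 40.9 hours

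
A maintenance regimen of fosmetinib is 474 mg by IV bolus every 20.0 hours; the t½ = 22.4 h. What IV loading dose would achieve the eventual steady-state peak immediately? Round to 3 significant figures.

1030 mg

k = ln 2 / 22.4 = 0.03094 h⁻¹
Accumulation ratio R = 1 / (1 − e^(−kτ)) = 1 / (1 − e^(−0.03094×20.0)) = 1 / (1 − 0.5385) = 2.167
Loading dose = maintenance dose × R = 474 × 2.167 ≈ 1030 mg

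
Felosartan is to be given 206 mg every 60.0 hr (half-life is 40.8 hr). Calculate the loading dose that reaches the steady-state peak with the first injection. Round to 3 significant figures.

322 mg

k = ln 2 / 40.8 = 0.01699 hr⁻¹
Accumulation ratio R = 1 / (1 − e^(−kτ)) = 1 / (1 − e^(−0.01699×60.0)) = 1 / (1 − 0.3608) = 1.565
Loading dose = maintenance dose × R = 206 × 1.565 ≈ 322 mg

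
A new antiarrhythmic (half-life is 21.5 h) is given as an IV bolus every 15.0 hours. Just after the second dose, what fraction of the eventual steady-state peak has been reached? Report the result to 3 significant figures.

k = ln 2 / 21.5 = 0.03224 h⁻¹
f_n = 1 − e^(−nkτ) = 1 − e^(−2 × 0.03224 × 15.0) = 1 − e^(−0.9672) = 1 − 0.3802 ≈ 0.620

0.620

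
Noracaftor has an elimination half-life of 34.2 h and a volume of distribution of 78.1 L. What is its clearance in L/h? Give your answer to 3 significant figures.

k = ln 2 / t½ = ln 2 / 34.2 = 0.02027 h⁻¹
CL = k · V = 0.02027 × 78.1 ≈ 1.58 L/h

1.58 L/h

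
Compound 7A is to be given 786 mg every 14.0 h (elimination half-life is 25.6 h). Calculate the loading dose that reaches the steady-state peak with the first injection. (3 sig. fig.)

k = ln 2 / 25.6 = 0.02708 h⁻¹
Accumulation ratio R = 1 / (1 − e^(−kτ)) = 1 / (1 − e^(−0.02708×14.0)) = 1 / (1 − 0.6845) = 3.170
Loading dose = maintenance dose × R = 786 × 3.170 ≈ 2490 mg

2490 mg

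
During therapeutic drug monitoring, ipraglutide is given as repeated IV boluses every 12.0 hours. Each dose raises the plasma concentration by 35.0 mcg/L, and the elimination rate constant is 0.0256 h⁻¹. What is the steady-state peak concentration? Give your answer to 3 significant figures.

Fraction remaining after one interval: e^(−kτ) = e^(−0.02560 × 12.0) = 0.7355
R = 1 / (1 − 0.7355) = 3.781
Css,max = 35.0 × 3.781 ≈ 132 mcg/L

132 mcg/L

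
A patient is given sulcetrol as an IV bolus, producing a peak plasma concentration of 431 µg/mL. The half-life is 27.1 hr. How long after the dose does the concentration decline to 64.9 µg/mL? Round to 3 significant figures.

74.0 hours

k = ln 2 / 27.1 = 0.02558 hr⁻¹
C(t) = C₀ e^(−kt)  ⇒  t = ln(C₀/C) / k
t = ln(431/64.9) / 0.02558 = 1.893 / 0.02558 ≈ 74.0 hours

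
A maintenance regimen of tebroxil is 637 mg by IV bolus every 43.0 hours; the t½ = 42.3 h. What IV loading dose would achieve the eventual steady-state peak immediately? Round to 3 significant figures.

k = ln 2 / 42.3 = 0.01639 h⁻¹
Accumulation ratio R = 1 / (1 − e^(−kτ)) = 1 / (1 − e^(−0.01639×43.0)) = 1 / (1 − 0.4943) = 1.977
Loading dose = maintenance dose × R = 637 × 1.977 ≈ 1260 mg

1260 mg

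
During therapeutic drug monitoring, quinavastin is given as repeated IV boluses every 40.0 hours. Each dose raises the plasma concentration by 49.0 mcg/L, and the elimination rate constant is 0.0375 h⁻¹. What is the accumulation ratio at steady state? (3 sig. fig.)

Fraction remaining after one interval: e^(−kτ) = e^(−0.03750 × 40.0) = 0.2231
R = 1 / (1 − 0.2231) = 1 / 0.7769 ≈ 1.29

1.29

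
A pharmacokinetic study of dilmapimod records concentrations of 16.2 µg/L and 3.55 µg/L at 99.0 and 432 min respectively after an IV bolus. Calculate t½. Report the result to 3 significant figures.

152 minutes

k = ln(C₁/C₂) / (t₂ − t₁) = ln(16.2/3.55) / (432 − 99.0)
  = 1.518 / 333.0 = 0.004559 min⁻¹
t½ = ln 2 / k = ln 2 / 0.004559 ≈ 152 minutes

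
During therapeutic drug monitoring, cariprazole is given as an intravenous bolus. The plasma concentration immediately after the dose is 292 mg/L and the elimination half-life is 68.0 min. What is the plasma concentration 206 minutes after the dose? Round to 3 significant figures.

k = ln 2 / 68.0 = 0.01019 min⁻¹
C(t) = C₀ e^(−kt) = 292 × e^(−0.01019 × 206) = 292 × e^(−2.100) = 292 × 0.1225 ≈ 35.8 mg/L

35.8 mg/L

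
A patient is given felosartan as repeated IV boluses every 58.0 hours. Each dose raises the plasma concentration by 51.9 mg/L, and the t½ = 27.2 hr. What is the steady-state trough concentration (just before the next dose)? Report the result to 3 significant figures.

15.3 mg/L

k = ln 2 / 27.2 = 0.02548 hr⁻¹
Fraction remaining after one interval: e^(−kτ) = e^(−0.02548 × 58.0) = 0.2281
R = 1 / (1 − 0.2281) = 1.295
Css,max = 51.9 × 1.295 = 67.24 mg/L
Css,min = Css,max × e^(−kτ) = 67.24 × 0.2281 ≈ 15.3 mg/L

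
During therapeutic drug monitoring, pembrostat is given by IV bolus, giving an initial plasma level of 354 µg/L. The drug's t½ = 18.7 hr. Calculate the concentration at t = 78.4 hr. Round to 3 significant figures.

k = ln 2 / 18.7 = 0.03707 hr⁻¹
78.4 hr is 4.193 half-lives, so C = 354 × (1/2)^4.193 = 354 × 0.05469 ≈ 19.4 µg/L

19.4 µg/L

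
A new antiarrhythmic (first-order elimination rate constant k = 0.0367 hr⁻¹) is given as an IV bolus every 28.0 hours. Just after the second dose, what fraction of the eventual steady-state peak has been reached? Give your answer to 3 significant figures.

f_n = 1 − e^(−nkτ) = 1 − e^(−2 × 0.03670 × 28.0) = 1 − e^(−2.055) = 1 − 0.1281 ≈ 0.872

0.872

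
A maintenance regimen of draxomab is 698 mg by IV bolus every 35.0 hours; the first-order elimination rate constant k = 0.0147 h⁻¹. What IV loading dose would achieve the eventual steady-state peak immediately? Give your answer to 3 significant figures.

Accumulation ratio R = 1 / (1 − e^(−kτ)) = 1 / (1 − e^(−0.01470×35.0)) = 1 / (1 − 0.5978) = 2.486
Loading dose = maintenance dose × R = 698 × 2.486 ≈ 1740 mg

1740 mg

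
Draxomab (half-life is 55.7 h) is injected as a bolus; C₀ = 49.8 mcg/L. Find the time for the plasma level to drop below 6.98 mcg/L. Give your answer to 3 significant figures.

k = ln 2 / 55.7 = 0.01244 h⁻¹
C(t) = C₀ e^(−kt)  ⇒  t = ln(C₀/C) / k
t = ln(49.8/6.98) / 0.01244 = 1.965 / 0.01244 ≈ 158 hours

158 hours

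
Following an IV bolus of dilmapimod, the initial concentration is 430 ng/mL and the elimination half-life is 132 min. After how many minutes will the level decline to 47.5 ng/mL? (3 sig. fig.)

k = ln 2 / 132 = 0.005251 min⁻¹
C(t) = C₀ e^(−kt)  ⇒  t = ln(C₀/C) / k
t = ln(430/47.5) / 0.005251 = 2.203 / 0.005251 ≈ 420 minutes

420 minutes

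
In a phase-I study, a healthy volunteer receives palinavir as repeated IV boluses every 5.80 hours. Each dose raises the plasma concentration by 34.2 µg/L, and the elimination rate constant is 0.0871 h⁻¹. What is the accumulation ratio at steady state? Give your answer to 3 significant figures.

Fraction remaining after one interval: e^(−kτ) = e^(−0.08710 × 5.80) = 0.6034
R = 1 / (1 − 0.6034) = 1 / 0.3966 ≈ 2.52

2.52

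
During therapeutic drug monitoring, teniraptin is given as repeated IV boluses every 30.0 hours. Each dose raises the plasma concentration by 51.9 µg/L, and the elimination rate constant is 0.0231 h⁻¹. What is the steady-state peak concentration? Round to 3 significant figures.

104 µg/L

Fraction remaining after one interval: e^(−kτ) = e^(−0.02310 × 30.0) = 0.5001
R = 1 / (1 − 0.5001) = 2.000
Css,max = 51.9 × 2.000 ≈ 104 µg/L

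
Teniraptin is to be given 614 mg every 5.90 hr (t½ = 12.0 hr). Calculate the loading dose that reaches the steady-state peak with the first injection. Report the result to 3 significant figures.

k = ln 2 / 12.0 = 0.05776 hr⁻¹
Accumulation ratio R = 1 / (1 − e^(−kτ)) = 1 / (1 − e^(−0.05776×5.90)) = 1 / (1 − 0.7112) = 3.463
Loading dose = maintenance dose × R = 614 × 3.463 ≈ 2130 mg

2130 mg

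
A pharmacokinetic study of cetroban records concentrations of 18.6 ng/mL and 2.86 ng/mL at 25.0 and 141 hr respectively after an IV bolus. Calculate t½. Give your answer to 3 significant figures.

k = ln(C₁/C₂) / (t₂ − t₁) = ln(18.6/2.86) / (141 − 25.0)
  = 1.872 / 116.0 = 0.01614 hr⁻¹
t½ = ln 2 / k = ln 2 / 0.01614 ≈ 42.9 hours

42.9 hours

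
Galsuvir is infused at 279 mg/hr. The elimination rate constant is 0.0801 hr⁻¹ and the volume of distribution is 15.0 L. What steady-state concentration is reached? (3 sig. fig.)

CL = k · V = 0.0801 × 15.0 = 1.202 L/hr
Css = rate / CL = 279 / 1.202 ≈ 232 mg/L

232 mg/L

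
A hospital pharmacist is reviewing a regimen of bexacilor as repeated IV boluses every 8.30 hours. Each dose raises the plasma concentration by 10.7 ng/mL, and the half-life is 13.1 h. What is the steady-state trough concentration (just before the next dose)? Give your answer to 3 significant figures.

19.4 ng/mL

k = ln 2 / 13.1 = 0.05291 h⁻¹
Fraction remaining after one interval: e^(−kτ) = e^(−0.05291 × 8.30) = 0.6446
R = 1 / (1 − 0.6446) = 2.814
Css,max = 10.7 × 2.814 = 30.10 ng/mL
Css,min = Css,max × e^(−kτ) = 30.10 × 0.6446 ≈ 19.4 ng/mL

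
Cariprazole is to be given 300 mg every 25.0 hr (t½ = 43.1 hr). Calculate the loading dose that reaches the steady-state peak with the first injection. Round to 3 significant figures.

906 mg

k = ln 2 / 43.1 = 0.01608 hr⁻¹
Accumulation ratio R = 1 / (1 − e^(−kτ)) = 1 / (1 − e^(−0.01608×25.0)) = 1 / (1 − 0.6689) = 3.021
Loading dose = maintenance dose × R = 300 × 3.021 ≈ 906 mg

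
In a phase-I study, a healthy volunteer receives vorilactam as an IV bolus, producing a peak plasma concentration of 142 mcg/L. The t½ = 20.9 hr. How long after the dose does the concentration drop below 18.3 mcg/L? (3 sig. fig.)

61.8 hours

k = ln 2 / 20.9 = 0.03316 hr⁻¹
C(t) = C₀ e^(−kt)  ⇒  t = ln(C₀/C) / k
t = ln(142/18.3) / 0.03316 = 2.049 / 0.03316 ≈ 61.8 hours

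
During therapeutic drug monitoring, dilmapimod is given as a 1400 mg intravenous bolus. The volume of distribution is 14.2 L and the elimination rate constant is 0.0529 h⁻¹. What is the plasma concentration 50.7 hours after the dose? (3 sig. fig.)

C₀ = dose / V = 1400 / 14.2 = 98.59 mg/L
C(t) = C₀ e^(−kt) = 98.59 × e^(−0.05290 × 50.7) = 98.59 × e^(−2.682) = 98.59 × 0.06842 ≈ 6.75 mg/L

6.75 mg/L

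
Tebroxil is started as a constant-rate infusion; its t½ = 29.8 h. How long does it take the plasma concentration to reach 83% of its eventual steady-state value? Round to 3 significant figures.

k = ln 2 / 29.8 = 0.02326 h⁻¹
f = 1 − e^(−kt)  ⇒  t = −ln(1 − f) / k
t = −ln(1 − 0.83) / 0.02326 = 1.772 / 0.02326 ≈ 76.2 hours

76.2 hours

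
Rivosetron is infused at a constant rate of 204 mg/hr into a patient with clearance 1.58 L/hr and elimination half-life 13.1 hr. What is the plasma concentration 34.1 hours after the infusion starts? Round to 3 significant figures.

Css = rate / CL = 204 / 1.58 = 129.1 µg/mL
k = ln 2 / 13.1 = 0.05291 hr⁻¹
C(t) = Css (1 − e^(−kt)) = 129.1 × (1 − e^(−1.804)) = 129.1 × 0.8354 ≈ 108 µg/mL

108 µg/mL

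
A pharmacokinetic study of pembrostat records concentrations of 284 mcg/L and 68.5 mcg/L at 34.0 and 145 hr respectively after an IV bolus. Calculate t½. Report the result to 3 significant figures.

k = ln(C₁/C₂) / (t₂ − t₁) = ln(284/68.5) / (145 − 34.0)
  = 1.422 / 111.0 = 0.01281 hr⁻¹
t½ = ln 2 / k = ln 2 / 0.01281 ≈ 54.1 hours

54.1 hours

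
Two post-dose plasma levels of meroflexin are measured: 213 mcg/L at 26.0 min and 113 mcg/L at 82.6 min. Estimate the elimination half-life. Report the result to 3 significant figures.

k = ln(C₁/C₂) / (t₂ − t₁) = ln(213/113) / (82.6 − 26.0)
  = 0.6339 / 56.60 = 0.01120 min⁻¹
t½ = ln 2 / k = ln 2 / 0.01120 ≈ 61.9 minutes

61.9 minutes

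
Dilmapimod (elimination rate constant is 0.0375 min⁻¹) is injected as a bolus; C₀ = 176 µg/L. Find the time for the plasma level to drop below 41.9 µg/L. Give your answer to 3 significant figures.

C(t) = C₀ e^(−kt)  ⇒  t = ln(C₀/C) / k
t = ln(176/41.9) / 0.03750 = 1.435 / 0.03750 ≈ 38.3 minutes

38.3 minutes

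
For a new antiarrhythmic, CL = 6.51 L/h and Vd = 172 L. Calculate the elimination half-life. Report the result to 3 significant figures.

18.3 hours

k = CL / V = 6.51 / 172 = 0.03785 h⁻¹
t½ = ln 2 / k = ln 2 / 0.03785 ≈ 18.3 hours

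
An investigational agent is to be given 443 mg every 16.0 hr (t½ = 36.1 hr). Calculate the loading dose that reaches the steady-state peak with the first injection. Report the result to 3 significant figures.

1670 mg

k = ln 2 / 36.1 = 0.01920 hr⁻¹
Accumulation ratio R = 1 / (1 − e^(−kτ)) = 1 / (1 − e^(−0.01920×16.0)) = 1 / (1 − 0.7355) = 3.781
Loading dose = maintenance dose × R = 443 × 3.781 ≈ 1670 mg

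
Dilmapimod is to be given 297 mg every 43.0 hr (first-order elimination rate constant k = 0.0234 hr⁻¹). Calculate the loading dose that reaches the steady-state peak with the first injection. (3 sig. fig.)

Accumulation ratio R = 1 / (1 − e^(−kτ)) = 1 / (1 − e^(−0.02340×43.0)) = 1 / (1 − 0.3656) = 1.576
Loading dose = maintenance dose × R = 297 × 1.576 ≈ 468 mg

468 mg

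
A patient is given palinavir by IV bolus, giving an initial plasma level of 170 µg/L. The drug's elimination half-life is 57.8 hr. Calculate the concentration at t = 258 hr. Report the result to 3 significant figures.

7.70 µg/L

k = ln 2 / 57.8 = 0.01199 hr⁻¹
258 hr is 4.464 half-lives, so C = 170 × (1/2)^4.464 = 170 × 0.04532 ≈ 7.70 µg/L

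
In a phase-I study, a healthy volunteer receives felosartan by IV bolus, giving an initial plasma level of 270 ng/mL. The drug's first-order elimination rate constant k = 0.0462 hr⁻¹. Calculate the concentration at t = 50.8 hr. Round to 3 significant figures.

C(t) = C₀ e^(−kt) = 270 × e^(−0.04620 × 50.8) = 270 × e^(−2.347) = 270 × 0.09566 ≈ 25.8 ng/mL

25.8 ng/mL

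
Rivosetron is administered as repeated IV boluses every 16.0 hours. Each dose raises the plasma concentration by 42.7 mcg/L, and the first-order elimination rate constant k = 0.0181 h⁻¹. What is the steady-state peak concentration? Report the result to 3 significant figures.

Fraction remaining after one interval: e^(−kτ) = e^(−0.01810 × 16.0) = 0.7486
R = 1 / (1 − 0.7486) = 3.977
Css,max = 42.7 × 3.977 ≈ 170 mcg/L

170 mcg/L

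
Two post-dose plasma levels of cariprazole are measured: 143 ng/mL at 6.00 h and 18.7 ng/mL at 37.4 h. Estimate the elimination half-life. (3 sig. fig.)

10.7 hours

k = ln(C₁/C₂) / (t₂ − t₁) = ln(143/18.7) / (37.4 − 6.00)
  = 2.034 / 31.40 = 0.06479 h⁻¹
t½ = ln 2 / k = ln 2 / 0.06479 ≈ 10.7 hours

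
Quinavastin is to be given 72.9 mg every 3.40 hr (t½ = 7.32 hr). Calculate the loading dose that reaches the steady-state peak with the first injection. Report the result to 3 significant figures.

k = ln 2 / 7.32 = 0.09469 hr⁻¹
Accumulation ratio R = 1 / (1 − e^(−kτ)) = 1 / (1 − e^(−0.09469×3.40)) = 1 / (1 − 0.7247) = 3.633
Loading dose = maintenance dose × R = 72.9 × 3.633 ≈ 265 mg

265 mg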